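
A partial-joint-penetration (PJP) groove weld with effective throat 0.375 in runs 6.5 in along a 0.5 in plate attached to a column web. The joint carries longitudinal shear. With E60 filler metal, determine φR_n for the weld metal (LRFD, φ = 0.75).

E60XX → F_EXX = 60 ksi.
Effective throat (given) t_e = 0.375 in.
A_we = 0.375 × 6.5 = 2.438 in².
F_nw = 0.6 F_EXX = 36 ksi.
φR_n = 0.75 × 36 × 2.438 = 65.81 kips.

φR_n ≈ 65.8 kips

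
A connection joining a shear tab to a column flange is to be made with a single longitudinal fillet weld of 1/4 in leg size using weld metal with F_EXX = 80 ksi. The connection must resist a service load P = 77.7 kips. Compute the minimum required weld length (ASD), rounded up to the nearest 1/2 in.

L = 18.5 in

Throat t_e = 0.707 × 0.25 = 0.1767 in.
r_n/Ω = (0.6 × 80 × 0.1767) / 2.0 = 4.242 kip/in.
L_req = P / (r_n/Ω) = 77.7 / 4.242 = 18.32 in total.
Round up → use L = 18.5 in.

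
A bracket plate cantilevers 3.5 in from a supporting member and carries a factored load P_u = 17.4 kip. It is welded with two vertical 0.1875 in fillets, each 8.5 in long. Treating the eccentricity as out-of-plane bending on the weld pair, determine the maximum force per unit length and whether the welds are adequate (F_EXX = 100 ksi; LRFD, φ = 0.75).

f_max ≈ 2.73 kip/in; adequate

L_w = 2 × 8.5 = 17 in; section modulus (unit throat) S = 2 × L²/6 = 24.08 in².
Direct shear f_v = P/L_w = 17.4/17 = 1.024 kip/in.
Moment M = P × e = 17.4 × 3.5 = 60.9 kip·in; bending f_b = M/S = 2.529 kip/in.
f_max = √(f_v² + f_b²) = √(1.024² + 2.529²) = 2.728 kip/in.
φr_n = 0.75 × 0.6 × 100 × (0.707 × 0.1875) = 5.965 kip/in → adequate.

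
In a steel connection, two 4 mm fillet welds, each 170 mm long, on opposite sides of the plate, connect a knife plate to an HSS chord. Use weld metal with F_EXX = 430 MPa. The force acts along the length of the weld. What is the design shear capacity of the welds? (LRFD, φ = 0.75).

φR_n ≈ 186 kN

Effective throat t_e = 0.707 × 4 = 2.828 mm.
Total length L = 340 mm; A_we = 2.828 × 340 = 961.5 mm².
F_nw = 0.6 F_EXX = 0.6 × 430 = 258 MPa.
φR_n = 0.75 × 258 × 961.5 × 10⁻³ = 186.1 kN.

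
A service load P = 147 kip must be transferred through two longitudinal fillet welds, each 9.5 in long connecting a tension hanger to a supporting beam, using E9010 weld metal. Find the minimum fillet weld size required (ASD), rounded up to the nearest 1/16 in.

w = 7/16 in

E90XX → F_EXX = 90 ksi.
Total weld length L = 19 in.
Required throat t_e = P × Ω / (0.6 F_EXX × L) = 147 × 2.0 / (0.6 × 90 × 19) = 0.2865 in.
Required leg w = t_e / 0.707 = 0.4053 in → use 7/16 in.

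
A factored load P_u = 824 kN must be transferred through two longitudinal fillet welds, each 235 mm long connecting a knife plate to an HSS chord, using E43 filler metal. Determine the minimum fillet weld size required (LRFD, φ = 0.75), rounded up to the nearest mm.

w = 13 mm

E43XX → F_EXX = 430 MPa.
Total weld length L = 470 mm.
Required throat t_e = P_u / (φ × 0.6 F_EXX × L) = 824 / (0.75 × 0.6 × 430 × 470 × 10⁻³) = 9.06 mm.
Required leg w = t_e / 0.707 = 12.82 mm → use 13 mm.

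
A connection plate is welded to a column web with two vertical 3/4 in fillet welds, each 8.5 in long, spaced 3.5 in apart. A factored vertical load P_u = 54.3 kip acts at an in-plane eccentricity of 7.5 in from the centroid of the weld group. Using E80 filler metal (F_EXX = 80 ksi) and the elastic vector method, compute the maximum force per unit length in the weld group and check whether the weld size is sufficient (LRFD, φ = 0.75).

f_max ≈ 13.7 kip/in; adequate

Total weld length L_w = 17 in. Treat welds as unit-width lines.
Polar moment about centroid: J = 2[d³/12 + d(b/2)²] = 2[8.5³/12 + 8.5×1.75²] = 154.4 in³.
Direct shear f_v = P/L_w = 54.3 / 17 = 3.194 kip/in (vertical).
Torsion M = P·e = 54.3 × 7.5 = 407.25 kip·in.
Critical point at (x, y) = (1.75, 4.25) from centroid. f_tx = M·y/J = 11.21 kip/in; f_ty = M·x/J = 4.615 kip/in.
Resultant f_max = √[f_tx² + (f_v + f_ty)²] = √[11.21² + (3.194 + 4.615)²] = 13.66 kip/in.
Capacity per unit length: φr_n = 0.75 × 0.6 × 80 × (0.707 × 0.75) = 19.09 kip/in.
13.66 ≤ 19.09 → adequate.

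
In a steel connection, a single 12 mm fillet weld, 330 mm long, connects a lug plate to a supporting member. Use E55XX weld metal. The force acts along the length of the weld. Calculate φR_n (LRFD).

E55XX → F_EXX = 550 MPa.
Effective throat t_e = 0.707 × 12 = 8.484 mm.
Total length L = 330 mm; A_we = 8.484 × 330 = 2800 mm².
F_nw = 0.6 F_EXX = 0.6 × 550 = 330 MPa.
φR_n = 0.75 × 330 × 2800 × 10⁻³ = 692.9 kN.

φR_n ≈ 693 kN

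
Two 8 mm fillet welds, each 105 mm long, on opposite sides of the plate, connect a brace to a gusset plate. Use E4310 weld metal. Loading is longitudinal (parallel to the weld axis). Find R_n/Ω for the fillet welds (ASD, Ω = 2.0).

R_n/Ω ≈ 153 kN

E43XX → F_EXX = 430 MPa.
Effective throat t_e = 0.707 × 8 = 5.656 mm.
Total length L = 210 mm; A_we = 5.656 × 210 = 1188 mm².
F_nw = 0.6 F_EXX = 0.6 × 430 = 258 MPa.
R_n = 258 × 1188 × 10⁻³ = 306.4 kN; R_n/Ω = 306.4/2.0 = 153.2 kN.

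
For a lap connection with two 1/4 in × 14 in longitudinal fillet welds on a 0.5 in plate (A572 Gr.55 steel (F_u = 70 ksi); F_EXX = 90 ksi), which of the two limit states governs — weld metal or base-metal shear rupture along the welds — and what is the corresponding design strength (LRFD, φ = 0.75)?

t_e = 0.707 × 0.25 = 0.1767 in; L = 28 in.
Weld metal: φR_n = 0.75 × 0.6 × 90 × 0.1767 × 28 = 200.4 kips.
Base metal (shear rupture): φR_n = 0.75 × 0.6 × 70 × 0.5 × 28 = 441 kips.
Governing: weld metal.

φR_n ≈ 200 kips (weld metal governs)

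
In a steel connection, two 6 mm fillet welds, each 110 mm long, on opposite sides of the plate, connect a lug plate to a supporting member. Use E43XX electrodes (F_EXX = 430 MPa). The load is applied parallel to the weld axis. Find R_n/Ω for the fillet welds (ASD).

Effective throat t_e = 0.707 × 6 = 4.242 mm.
Total length L = 220 mm; A_we = 4.242 × 220 = 933.2 mm².
F_nw = 0.6 F_EXX = 0.6 × 430 = 258 MPa.
R_n = 258 × 933.2 × 10⁻³ = 240.8 kN; R_n/Ω = 240.8/2.0 = 120.4 kN.

R_n/Ω ≈ 120 kN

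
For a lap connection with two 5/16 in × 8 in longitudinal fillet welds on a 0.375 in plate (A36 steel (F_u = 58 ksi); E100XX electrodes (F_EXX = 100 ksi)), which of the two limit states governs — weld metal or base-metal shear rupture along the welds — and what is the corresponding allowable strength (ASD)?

t_e = 0.707 × 0.3125 = 0.2209 in; L = 16 in.
Weld metal: R_n/Ω = (1/2.0) × 0.6 × 100 × 0.2209 × 16 = 106 kips.
Base metal (shear rupture): R_n/Ω = (1/2.0) × 0.6 × 58 × 0.375 × 16 = 104.4 kips.
Governing: base-metal shear rupture.

R_n/Ω ≈ 104 kips (base-metal shear rupture governs)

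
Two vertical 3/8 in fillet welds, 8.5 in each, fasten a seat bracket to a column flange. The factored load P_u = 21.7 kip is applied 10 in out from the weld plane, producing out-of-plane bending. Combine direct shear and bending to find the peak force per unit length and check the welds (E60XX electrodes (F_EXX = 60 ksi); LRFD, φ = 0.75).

f_max ≈ 9.1 kip/in; NOT adequate

L_w = 2 × 8.5 = 17 in; section modulus (unit throat) S = 2 × L²/6 = 24.08 in².
Direct shear f_v = P/L_w = 21.7/17 = 1.276 kip/in.
Moment M = P × e = 21.7 × 10 = 217 kip·in; bending f_b = M/S = 9.01 kip/in.
f_max = √(f_v² + f_b²) = √(1.276² + 9.01²) = 9.1 kip/in.
φr_n = 0.75 × 0.6 × 60 × (0.707 × 0.375) = 7.158 kip/in → NOT adequate.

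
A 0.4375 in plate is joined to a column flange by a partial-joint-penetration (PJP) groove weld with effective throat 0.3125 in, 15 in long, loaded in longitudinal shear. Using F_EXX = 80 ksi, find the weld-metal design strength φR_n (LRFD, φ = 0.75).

Effective throat (given) t_e = 0.3125 in.
A_we = 0.3125 × 15 = 4.688 in².
F_nw = 0.6 F_EXX = 48 ksi.
φR_n = 0.75 × 48 × 4.688 = 168.8 kip.

φR_n ≈ 169 kip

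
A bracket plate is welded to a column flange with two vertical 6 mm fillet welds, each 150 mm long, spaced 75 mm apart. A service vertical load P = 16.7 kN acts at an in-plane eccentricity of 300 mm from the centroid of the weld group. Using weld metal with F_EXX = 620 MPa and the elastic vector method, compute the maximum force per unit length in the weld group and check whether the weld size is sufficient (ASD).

f_max ≈ 454 N/mm; adequate

Total weld length L_w = 300 mm. Treat welds as unit-width lines.
Polar moment about centroid: J = 2[d³/12 + d(b/2)²] = 2[150³/12 + 150×37.5²] = 984400 mm³.
Direct shear f_v = P/L_w = 16.7×10³ / 300 = 55.67 N/mm (vertical).
Torsion M = P·e = 16.7×10³ × 300 = 5010000 N·mm.
Critical point at (x, y) = (37.5, 75) from centroid. f_tx = M·y/J = 381.7 N/mm; f_ty = M·x/J = 190.9 N/mm.
Resultant f_max = √[f_tx² + (f_v + f_ty)²] = √[381.7² + (55.67 + 190.9)²] = 454.4 N/mm.
Capacity per unit length: r_n/Ω = (1/2.0) × 0.6 × 620 × (0.707 × 6) = 789 N/mm.
454.4 ≤ 789 → adequate.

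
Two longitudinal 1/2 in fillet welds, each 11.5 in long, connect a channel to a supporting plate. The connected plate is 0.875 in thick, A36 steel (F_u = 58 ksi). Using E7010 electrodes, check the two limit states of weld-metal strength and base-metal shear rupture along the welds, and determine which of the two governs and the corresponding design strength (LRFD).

E70XX → F_EXX = 70 ksi.
t_e = 0.707 × 0.5 = 0.3535 in; L = 23 in.
Weld metal: φR_n = 0.75 × 0.6 × 70 × 0.3535 × 23 = 256.1 kip.
Base metal (shear rupture): φR_n = 0.75 × 0.6 × 58 × 0.875 × 23 = 525.3 kip.
Governing: weld metal.

φR_n ≈ 256 kip (weld metal governs)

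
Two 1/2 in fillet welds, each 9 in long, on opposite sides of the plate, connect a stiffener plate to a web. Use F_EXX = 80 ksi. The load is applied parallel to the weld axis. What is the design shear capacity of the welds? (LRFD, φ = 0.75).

Effective throat t_e = 0.707 × 0.5 = 0.3535 in.
Total length L = 18 in; A_we = 0.3535 × 18 = 6.363 in².
F_nw = 0.6 F_EXX = 0.6 × 80 = 48 ksi.
φR_n = 0.75 × 48 × 6.363 = 229.1 kip.

φR_n ≈ 229 kip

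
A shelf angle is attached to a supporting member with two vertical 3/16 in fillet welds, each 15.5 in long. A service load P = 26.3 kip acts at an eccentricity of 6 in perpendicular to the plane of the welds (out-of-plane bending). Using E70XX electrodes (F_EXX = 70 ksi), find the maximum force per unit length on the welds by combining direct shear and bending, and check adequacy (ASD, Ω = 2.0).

f_max ≈ 2.15 kip/in; adequate

L_w = 2 × 15.5 = 31 in; section modulus (unit throat) S = 2 × L²/6 = 80.08 in².
Direct shear f_v = P/L_w = 26.3/31 = 0.8484 kip/in.
Moment M = P × e = 26.3 × 6 = 157.8 kip·in; bending f_b = M/S = 1.97 kip/in.
f_max = √(f_v² + f_b²) = √(0.8484² + 1.97²) = 2.145 kip/in.
r_n/Ω = (1/2.0) × 0.6 × 70 × (0.707 × 0.1875) = 2.784 kip/in → adequate.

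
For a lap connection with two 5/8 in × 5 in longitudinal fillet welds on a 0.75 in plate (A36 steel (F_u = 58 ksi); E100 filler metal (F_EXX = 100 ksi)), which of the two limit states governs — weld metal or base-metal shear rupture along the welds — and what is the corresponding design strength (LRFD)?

φR_n ≈ 196 kips (base-metal shear rupture governs)

t_e = 0.707 × 0.625 = 0.4419 in; L = 10 in.
Weld metal: φR_n = 0.75 × 0.6 × 100 × 0.4419 × 10 = 198.8 kips.
Base metal (shear rupture): φR_n = 0.75 × 0.6 × 58 × 0.75 × 10 = 195.8 kips.
Governing: base-metal shear rupture.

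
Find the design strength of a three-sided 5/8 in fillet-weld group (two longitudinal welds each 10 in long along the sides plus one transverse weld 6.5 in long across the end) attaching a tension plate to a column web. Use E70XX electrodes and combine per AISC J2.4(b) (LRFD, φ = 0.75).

φR_n ≈ 372 kips

E70XX → F_EXX = 70 ksi.
t_e = 0.707 × 0.625 = 0.4419 in.
R_nwl = 0.6 × 70 × 0.4419 × 20 = 371.2 kips (longitudinal, 2 welds).
R_nwt = 0.6 × 70 × 0.4419 × 6.5 = 120.6 kips (transverse, base value).
(i) R_nwl + R_nwt = 491.8 kips; (ii) 0.85 R_nwl + 1.5 R_nwt = 496.4 kips.
R_n = max = 496.4 kips [governs: (ii)]; φR_n = 372.3 kips.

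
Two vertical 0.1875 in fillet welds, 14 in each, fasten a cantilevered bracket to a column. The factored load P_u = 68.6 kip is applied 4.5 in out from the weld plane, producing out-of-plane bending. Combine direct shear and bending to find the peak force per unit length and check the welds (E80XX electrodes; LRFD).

f_max ≈ 5.32 kip/in; NOT adequate

E80XX → F_EXX = 80 ksi.
L_w = 2 × 14 = 28 in; section modulus (unit throat) S = 2 × L²/6 = 65.33 in².
Direct shear f_v = P/L_w = 68.6/28 = 2.45 kip/in.
Moment M = P × e = 68.6 × 4.5 = 308.7 kip·in; bending f_b = M/S = 4.725 kip/in.
f_max = √(f_v² + f_b²) = √(2.45² + 4.725²) = 5.322 kip/in.
φr_n = 0.75 × 0.6 × 80 × (0.707 × 0.1875) = 4.772 kip/in → NOT adequate.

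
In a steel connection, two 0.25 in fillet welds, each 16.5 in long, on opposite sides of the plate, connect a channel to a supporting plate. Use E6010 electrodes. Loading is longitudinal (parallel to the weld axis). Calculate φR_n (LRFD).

E60XX → F_EXX = 60 ksi.
Effective throat t_e = 0.707 × 0.25 = 0.1767 in.
Total length L = 33 in; A_we = 0.1767 × 33 = 5.833 in².
F_nw = 0.6 F_EXX = 0.6 × 60 = 36 ksi.
φR_n = 0.75 × 36 × 5.833 = 157.5 kip.

φR_n ≈ 157 kip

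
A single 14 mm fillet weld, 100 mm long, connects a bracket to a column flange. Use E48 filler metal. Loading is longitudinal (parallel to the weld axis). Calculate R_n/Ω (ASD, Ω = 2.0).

R_n/Ω ≈ 143 kN

E48XX → F_EXX = 480 MPa.
Effective throat t_e = 0.707 × 14 = 9.898 mm.
Total length L = 100 mm; A_we = 9.898 × 100 = 989.8 mm².
F_nw = 0.6 F_EXX = 0.6 × 480 = 288 MPa.
R_n = 288 × 989.8 × 10⁻³ = 285.1 kN; R_n/Ω = 285.1/2.0 = 142.5 kN.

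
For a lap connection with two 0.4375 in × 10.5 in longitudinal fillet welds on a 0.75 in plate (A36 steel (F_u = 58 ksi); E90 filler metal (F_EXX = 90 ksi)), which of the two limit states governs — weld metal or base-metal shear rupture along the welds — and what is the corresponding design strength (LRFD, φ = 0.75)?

φR_n ≈ 263 kip (weld metal governs)

t_e = 0.707 × 0.4375 = 0.3093 in; L = 21 in.
Weld metal: φR_n = 0.75 × 0.6 × 90 × 0.3093 × 21 = 263.1 kip.
Base metal (shear rupture): φR_n = 0.75 × 0.6 × 58 × 0.75 × 21 = 411.1 kip.
Governing: weld metal.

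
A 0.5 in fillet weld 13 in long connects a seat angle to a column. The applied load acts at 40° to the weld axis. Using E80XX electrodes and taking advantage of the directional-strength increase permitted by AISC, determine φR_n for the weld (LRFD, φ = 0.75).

E80XX → F_EXX = 80 ksi.
t_e = 0.707 × 0.5 = 0.3535 in; A_we = 0.3535 × 13 = 4.595 in².
Directional factor: 1.0 + 0.5 sin^1.5(40°) = 1.258.
F_nw = 0.6 × 80 × 1.258 = 60.37 ksi.
φR_n = 0.75 × 60.37 × 4.595 = 208.1 kips.

φR_n ≈ 208 kips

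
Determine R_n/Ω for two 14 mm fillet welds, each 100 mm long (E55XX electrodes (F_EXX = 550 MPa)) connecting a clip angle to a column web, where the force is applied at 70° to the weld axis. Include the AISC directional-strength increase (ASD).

t_e = 0.707 × 14 = 9.898 mm; A_we = 9.898 × 200 = 1980 mm².
Directional factor: 1.0 + 0.5 sin^1.5(70°) = 1.455.
F_nw = 0.6 × 550 × 1.455 = 480.3 MPa.
R_n/Ω = (480.3 × 1980) / 2.0 × 10⁻³ = 475.4 kN.

R_n/Ω ≈ 475 kN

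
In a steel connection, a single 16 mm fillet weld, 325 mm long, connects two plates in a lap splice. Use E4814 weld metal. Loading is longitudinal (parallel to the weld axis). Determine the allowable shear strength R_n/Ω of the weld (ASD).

R_n/Ω ≈ 529 kN

E48XX → F_EXX = 480 MPa.
Effective throat t_e = 0.707 × 16 = 11.31 mm.
Total length L = 325 mm; A_we = 11.31 × 325 = 3676 mm².
F_nw = 0.6 F_EXX = 0.6 × 480 = 288 MPa.
R_n = 288 × 3676 × 10⁻³ = 1059 kN; R_n/Ω = 1059/2.0 = 529.4 kN.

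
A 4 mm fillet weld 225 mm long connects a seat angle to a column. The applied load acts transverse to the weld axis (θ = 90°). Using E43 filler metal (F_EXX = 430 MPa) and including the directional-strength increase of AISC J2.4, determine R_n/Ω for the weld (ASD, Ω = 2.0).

t_e = 0.707 × 4 = 2.828 mm; A_we = 2.828 × 225 = 636.3 mm².
Directional factor: 1.0 + 0.5 sin^1.5(90°) = 1.5.
F_nw = 0.6 × 430 × 1.5 = 387 MPa.
R_n/Ω = (387 × 636.3) / 2.0 × 10⁻³ = 123.1 kN.

R_n/Ω ≈ 123 kN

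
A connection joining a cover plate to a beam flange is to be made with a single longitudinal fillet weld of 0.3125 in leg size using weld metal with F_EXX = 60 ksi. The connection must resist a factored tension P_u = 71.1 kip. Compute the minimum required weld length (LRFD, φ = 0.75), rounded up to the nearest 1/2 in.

L = 12 in

Throat t_e = 0.707 × 0.3125 = 0.2209 in.
φr_n = 0.75 × 0.6 × 60 × 0.2209 = 5.965 kip/in.
L_req = P_u / φr_n = 71.1 / 5.965 = 11.92 in total.
Round up → use L = 12 in.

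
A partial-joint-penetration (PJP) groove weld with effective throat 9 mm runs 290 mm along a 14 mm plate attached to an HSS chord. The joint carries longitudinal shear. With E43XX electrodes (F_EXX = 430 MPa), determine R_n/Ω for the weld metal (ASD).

R_n/Ω ≈ 337 kN

Effective throat (given) t_e = 9 mm.
A_we = 9 × 290 = 2610 mm².
F_nw = 0.6 F_EXX = 258 MPa.
R_n/Ω = (258 × 2610) / 2.0 × 10⁻³ = 336.7 kN.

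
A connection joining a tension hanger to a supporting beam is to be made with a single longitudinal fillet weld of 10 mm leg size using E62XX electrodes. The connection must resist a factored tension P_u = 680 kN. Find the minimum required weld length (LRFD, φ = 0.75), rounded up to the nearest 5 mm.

L = 345 mm

E62XX → F_EXX = 620 MPa.
Throat t_e = 0.707 × 10 = 7.07 mm.
φr_n = 0.75 × 0.6 × 620 × 7.07 × 10⁻³ = 1.973 kN/mm.
L_req = P_u / φr_n = 680 / 1.973 = 344.7 mm total.
Round up → use L = 345 mm.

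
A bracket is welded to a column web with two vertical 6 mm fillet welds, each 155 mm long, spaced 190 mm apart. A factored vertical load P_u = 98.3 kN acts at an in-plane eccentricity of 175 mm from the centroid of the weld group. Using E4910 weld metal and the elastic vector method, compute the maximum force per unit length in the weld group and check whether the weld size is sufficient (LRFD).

f_max ≈ 886 N/mm; adequate

E49XX → F_EXX = 490 MPa.
Total weld length L_w = 310 mm. Treat welds as unit-width lines.
Polar moment about centroid: J = 2[d³/12 + d(b/2)²] = 2[155³/12 + 155×95²] = 3418000 mm³.
Direct shear f_v = P/L_w = 98.3×10³ / 310 = 317.1 N/mm (vertical).
Torsion M = P·e = 98.3×10³ × 175 = 17202000 N·mm.
Critical point at (x, y) = (95, 77.5) from centroid. f_tx = M·y/J = 390 N/mm; f_ty = M·x/J = 478.1 N/mm.
Resultant f_max = √[f_tx² + (f_v + f_ty)²] = √[390² + (317.1 + 478.1)²] = 885.7 N/mm.
Capacity per unit length: φr_n = 0.75 × 0.6 × 490 × (0.707 × 6) = 935.4 N/mm.
885.7 ≤ 935.4 → adequate.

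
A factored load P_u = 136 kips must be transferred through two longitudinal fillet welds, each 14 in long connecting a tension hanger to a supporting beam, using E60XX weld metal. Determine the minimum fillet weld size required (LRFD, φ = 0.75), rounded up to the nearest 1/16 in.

E60XX → F_EXX = 60 ksi.
Total weld length L = 28 in.
Required throat t_e = P_u / (φ × 0.6 F_EXX × L) = 136 / (0.75 × 0.6 × 60 × 28) = 0.1799 in.
Required leg w = t_e / 0.707 = 0.2544 in → use 5/16 in.

w = 5/16 in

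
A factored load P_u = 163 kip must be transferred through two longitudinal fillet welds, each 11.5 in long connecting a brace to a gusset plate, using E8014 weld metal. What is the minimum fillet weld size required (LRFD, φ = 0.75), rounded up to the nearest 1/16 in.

w = 5/16 in

E80XX → F_EXX = 80 ksi.
Total weld length L = 23 in.
Required throat t_e = P_u / (φ × 0.6 F_EXX × L) = 163 / (0.75 × 0.6 × 80 × 23) = 0.1969 in.
Required leg w = t_e / 0.707 = 0.2784 in → use 5/16 in.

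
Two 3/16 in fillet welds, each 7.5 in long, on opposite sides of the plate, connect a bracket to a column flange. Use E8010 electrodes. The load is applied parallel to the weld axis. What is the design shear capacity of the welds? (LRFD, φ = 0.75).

E80XX → F_EXX = 80 ksi.
Effective throat t_e = 0.707 × 0.1875 = 0.1326 in.
Total length L = 15 in; A_we = 0.1326 × 15 = 1.988 in².
F_nw = 0.6 F_EXX = 0.6 × 80 = 48 ksi.
φR_n = 0.75 × 48 × 1.988 = 71.58 kips.

φR_n ≈ 71.6 kips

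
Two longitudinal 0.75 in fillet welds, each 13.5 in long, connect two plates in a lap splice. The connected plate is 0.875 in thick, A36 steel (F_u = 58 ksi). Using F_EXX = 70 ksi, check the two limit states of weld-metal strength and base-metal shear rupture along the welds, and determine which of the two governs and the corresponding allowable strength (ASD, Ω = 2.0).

t_e = 0.707 × 0.75 = 0.5302 in; L = 27 in.
Weld metal: R_n/Ω = (1/2.0) × 0.6 × 70 × 0.5302 × 27 = 300.7 kip.
Base metal (shear rupture): R_n/Ω = (1/2.0) × 0.6 × 58 × 0.875 × 27 = 411.1 kip.
Governing: weld metal.

R_n/Ω ≈ 301 kip (weld metal governs)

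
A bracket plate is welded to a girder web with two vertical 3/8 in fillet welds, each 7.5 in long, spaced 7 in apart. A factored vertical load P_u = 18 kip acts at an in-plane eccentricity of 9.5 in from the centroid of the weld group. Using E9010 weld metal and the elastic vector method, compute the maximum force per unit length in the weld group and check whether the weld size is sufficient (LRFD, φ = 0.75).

f_max ≈ 4.36 kip/in; adequate

E90XX → F_EXX = 90 ksi.
Total weld length L_w = 15 in. Treat welds as unit-width lines.
Polar moment about centroid: J = 2[d³/12 + d(b/2)²] = 2[7.5³/12 + 7.5×3.5²] = 254.1 in³.
Direct shear f_v = P/L_w = 18 / 15 = 1.2 kip/in (vertical).
Torsion M = P·e = 18 × 9.5 = 171 kip·in.
Critical point at (x, y) = (3.5, 3.75) from centroid. f_tx = M·y/J = 2.524 kip/in; f_ty = M·x/J = 2.356 kip/in.
Resultant f_max = √[f_tx² + (f_v + f_ty)²] = √[2.524² + (1.2 + 2.356)²] = 4.36 kip/in.
Capacity per unit length: φr_n = 0.75 × 0.6 × 90 × (0.707 × 0.375) = 10.74 kip/in.
4.36 ≤ 10.74 → adequate.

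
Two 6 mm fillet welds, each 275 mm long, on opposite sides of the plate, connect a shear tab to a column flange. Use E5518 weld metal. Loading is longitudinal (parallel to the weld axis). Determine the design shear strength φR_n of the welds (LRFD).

E55XX → F_EXX = 550 MPa.
Effective throat t_e = 0.707 × 6 = 4.242 mm.
Total length L = 550 mm; A_we = 4.242 × 550 = 2333 mm².
F_nw = 0.6 F_EXX = 0.6 × 550 = 330 MPa.
φR_n = 0.75 × 330 × 2333 × 10⁻³ = 577.4 kN.

φR_n ≈ 577 kN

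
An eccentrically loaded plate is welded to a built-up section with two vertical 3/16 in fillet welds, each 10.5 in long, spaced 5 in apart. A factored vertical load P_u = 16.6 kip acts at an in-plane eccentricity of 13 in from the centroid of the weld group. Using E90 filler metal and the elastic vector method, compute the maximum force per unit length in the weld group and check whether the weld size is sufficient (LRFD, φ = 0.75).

f_max ≈ 4.27 kip/in; adequate

E90XX → F_EXX = 90 ksi.
Total weld length L_w = 21 in. Treat welds as unit-width lines.
Polar moment about centroid: J = 2[d³/12 + d(b/2)²] = 2[10.5³/12 + 10.5×2.5²] = 324.2 in³.
Direct shear f_v = P/L_w = 16.6 / 21 = 0.7905 kip/in (vertical).
Torsion M = P·e = 16.6 × 13 = 215.8 kip·in.
Critical point at (x, y) = (2.5, 5.25) from centroid. f_tx = M·y/J = 3.495 kip/in; f_ty = M·x/J = 1.664 kip/in.
Resultant f_max = √[f_tx² + (f_v + f_ty)²] = √[3.495² + (0.7905 + 1.664)²] = 4.271 kip/in.
Capacity per unit length: φr_n = 0.75 × 0.6 × 90 × (0.707 × 0.1875) = 5.369 kip/in.
4.271 ≤ 5.369 → adequate.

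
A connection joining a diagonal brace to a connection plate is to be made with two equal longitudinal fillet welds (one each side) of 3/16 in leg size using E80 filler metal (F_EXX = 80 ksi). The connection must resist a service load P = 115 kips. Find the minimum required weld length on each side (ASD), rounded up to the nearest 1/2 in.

L = 18.5 in on each side

Throat t_e = 0.707 × 0.1875 = 0.1326 in.
r_n/Ω = (0.6 × 80 × 0.1326) / 2.0 = 3.181 kip/in.
L_req = P / (r_n/Ω) = 115 / 3.181 = 36.15 in total.
Per side: 36.15 / 2 = 18.07 in.
Round up → use L = 18.5 in on each side.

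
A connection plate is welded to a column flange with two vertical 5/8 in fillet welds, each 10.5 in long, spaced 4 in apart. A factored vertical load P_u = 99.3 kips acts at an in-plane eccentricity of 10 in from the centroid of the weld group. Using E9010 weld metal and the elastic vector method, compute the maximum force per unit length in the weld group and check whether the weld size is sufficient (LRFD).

f_max ≈ 22.3 kip/in; NOT adequate

E90XX → F_EXX = 90 ksi.
Total weld length L_w = 21 in. Treat welds as unit-width lines.
Polar moment about centroid: J = 2[d³/12 + d(b/2)²] = 2[10.5³/12 + 10.5×2²] = 276.9 in³.
Direct shear f_v = P/L_w = 99.3 / 21 = 4.729 kip/in (vertical).
Torsion M = P·e = 99.3 × 10 = 993 kip·in.
Critical point at (x, y) = (2, 5.25) from centroid. f_tx = M·y/J = 18.82 kip/in; f_ty = M·x/J = 7.171 kip/in.
Resultant f_max = √[f_tx² + (f_v + f_ty)²] = √[18.82² + (4.729 + 7.171)²] = 22.27 kip/in.
Capacity per unit length: φr_n = 0.75 × 0.6 × 90 × (0.707 × 0.625) = 17.9 kip/in.
22.27 > 17.9 → NOT adequate.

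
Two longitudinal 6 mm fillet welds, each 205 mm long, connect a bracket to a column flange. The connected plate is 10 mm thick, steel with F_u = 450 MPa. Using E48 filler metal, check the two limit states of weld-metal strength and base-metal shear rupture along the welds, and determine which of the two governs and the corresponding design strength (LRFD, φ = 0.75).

E48XX → F_EXX = 480 MPa.
t_e = 0.707 × 6 = 4.242 mm; L = 410 mm.
Weld metal: φR_n = 0.75 × 0.6 × 480 × 4.242 × 410 × 10⁻³ = 375.7 kN.
Base metal (shear rupture): φR_n = 0.75 × 0.6 × 450 × 10 × 410 × 10⁻³ = 830.2 kN.
Governing: weld metal.

φR_n ≈ 376 kN (weld metal governs)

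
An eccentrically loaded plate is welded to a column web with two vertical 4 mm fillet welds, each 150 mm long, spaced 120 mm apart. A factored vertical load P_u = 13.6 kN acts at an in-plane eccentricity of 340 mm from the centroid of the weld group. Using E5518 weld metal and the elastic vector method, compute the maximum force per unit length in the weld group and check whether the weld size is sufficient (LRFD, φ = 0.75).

f_max ≈ 301 N/mm; adequate

E55XX → F_EXX = 550 MPa.
Total weld length L_w = 300 mm. Treat welds as unit-width lines.
Polar moment about centroid: J = 2[d³/12 + d(b/2)²] = 2[150³/12 + 150×60²] = 1642000 mm³.
Direct shear f_v = P/L_w = 13.6×10³ / 300 = 45.33 N/mm (vertical).
Torsion M = P·e = 13.6×10³ × 340 = 4624000 N·mm.
Critical point at (x, y) = (60, 75) from centroid. f_tx = M·y/J = 211.1 N/mm; f_ty = M·x/J = 168.9 N/mm.
Resultant f_max = √[f_tx² + (f_v + f_ty)²] = √[211.1² + (45.33 + 168.9)²] = 300.8 N/mm.
Capacity per unit length: φr_n = 0.75 × 0.6 × 550 × (0.707 × 4) = 699.9 N/mm.
300.8 ≤ 699.9 → adequate.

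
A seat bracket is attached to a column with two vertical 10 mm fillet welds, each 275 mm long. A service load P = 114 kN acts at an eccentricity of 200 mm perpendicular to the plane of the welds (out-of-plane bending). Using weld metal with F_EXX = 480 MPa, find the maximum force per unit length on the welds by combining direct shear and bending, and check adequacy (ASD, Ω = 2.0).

L_w = 2 × 275 = 550 mm; section modulus (unit throat) S = 2 × L²/6 = 25210 mm².
Direct shear f_v = P/L_w = 114×10³/550 = 207.3 N/mm.
Moment M = P × e = 114×10³ × 200 = 22800000 N·mm; bending f_b = M/S = 904.5 N/mm.
f_max = √(f_v² + f_b²) = √(207.3² + 904.5²) = 927.9 N/mm.
r_n/Ω = (1/2.0) × 0.6 × 480 × (0.707 × 10) = 1018 N/mm → adequate.

f_max ≈ 928 N/mm; adequate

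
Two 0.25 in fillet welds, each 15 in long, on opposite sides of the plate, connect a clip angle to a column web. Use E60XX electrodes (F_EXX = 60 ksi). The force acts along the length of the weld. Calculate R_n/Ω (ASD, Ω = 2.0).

R_n/Ω ≈ 95.4 kip

Effective throat t_e = 0.707 × 0.25 = 0.1767 in.
Total length L = 30 in; A_we = 0.1767 × 30 = 5.302 in².
F_nw = 0.6 F_EXX = 0.6 × 60 = 36 ksi.
R_n = 36 × 5.302 = 190.9 kip; R_n/Ω = 190.9/2.0 = 95.44 kip.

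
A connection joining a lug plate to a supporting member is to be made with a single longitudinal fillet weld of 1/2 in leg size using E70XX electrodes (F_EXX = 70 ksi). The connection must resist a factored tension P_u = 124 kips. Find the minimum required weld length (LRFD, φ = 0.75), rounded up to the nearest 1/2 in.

L = 11.5 in

Throat t_e = 0.707 × 0.5 = 0.3535 in.
φr_n = 0.75 × 0.6 × 70 × 0.3535 = 11.14 kips/in.
L_req = P_u / φr_n = 124 / 11.14 = 11.14 in total.
Round up → use L = 11.5 in.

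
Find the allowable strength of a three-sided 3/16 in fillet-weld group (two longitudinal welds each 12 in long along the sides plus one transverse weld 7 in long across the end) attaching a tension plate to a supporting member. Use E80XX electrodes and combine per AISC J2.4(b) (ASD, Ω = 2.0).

R_n/Ω ≈ 98.6 kip

E80XX → F_EXX = 80 ksi.
t_e = 0.707 × 0.1875 = 0.1326 in.
R_nwl = 0.6 × 80 × 0.1326 × 24 = 152.7 kip (longitudinal, 2 welds).
R_nwt = 0.6 × 80 × 0.1326 × 7 = 44.54 kip (transverse, base value).
(i) R_nwl + R_nwt = 197.3 kip; (ii) 0.85 R_nwl + 1.5 R_nwt = 196.6 kip.
R_n = max = 197.3 kip [governs: (i)]; R_n/Ω = 98.63 kip.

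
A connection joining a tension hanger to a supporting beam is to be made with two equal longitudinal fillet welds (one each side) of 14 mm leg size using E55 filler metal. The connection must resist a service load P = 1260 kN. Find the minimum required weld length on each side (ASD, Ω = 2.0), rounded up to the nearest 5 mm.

L = 390 mm on each side

E55XX → F_EXX = 550 MPa.
Throat t_e = 0.707 × 14 = 9.898 mm.
r_n/Ω = (0.6 × 550 × 9.898) / 2.0 = 1633 N/mm = 1.633 kN/mm.
L_req = P / (r_n/Ω) = 1260 / 1.633 = 771.5 mm total.
Per side: 771.5 / 2 = 385.8 mm.
Round up → use L = 390 mm on each side.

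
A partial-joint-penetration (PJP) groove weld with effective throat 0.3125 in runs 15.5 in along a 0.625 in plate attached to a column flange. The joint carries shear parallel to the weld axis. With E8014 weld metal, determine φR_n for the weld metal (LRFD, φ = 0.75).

E80XX → F_EXX = 80 ksi.
Effective throat (given) t_e = 0.3125 in.
A_we = 0.3125 × 15.5 = 4.844 in².
F_nw = 0.6 F_EXX = 48 ksi.
φR_n = 0.75 × 48 × 4.844 = 174.4 kip.

φR_n ≈ 174 kip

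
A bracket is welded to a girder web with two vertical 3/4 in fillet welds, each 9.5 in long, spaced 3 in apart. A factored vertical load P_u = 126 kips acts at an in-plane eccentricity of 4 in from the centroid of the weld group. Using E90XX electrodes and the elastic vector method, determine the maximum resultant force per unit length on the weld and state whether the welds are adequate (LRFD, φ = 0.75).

E90XX → F_EXX = 90 ksi.
Total weld length L_w = 19 in. Treat welds as unit-width lines.
Polar moment about centroid: J = 2[d³/12 + d(b/2)²] = 2[9.5³/12 + 9.5×1.5²] = 185.6 in³.
Direct shear f_v = P/L_w = 126 / 19 = 6.632 kip/in (vertical).
Torsion M = P·e = 126 × 4 = 504 kip·in.
Critical point at (x, y) = (1.5, 4.75) from centroid. f_tx = M·y/J = 12.9 kip/in; f_ty = M·x/J = 4.072 kip/in.
Resultant f_max = √[f_tx² + (f_v + f_ty)²] = √[12.9² + (6.632 + 4.072)²] = 16.76 kip/in.
Capacity per unit length: φr_n = 0.75 × 0.6 × 90 × (0.707 × 0.75) = 21.48 kip/in.
16.76 ≤ 21.48 → adequate.

f_max ≈ 16.8 kip/in; adequate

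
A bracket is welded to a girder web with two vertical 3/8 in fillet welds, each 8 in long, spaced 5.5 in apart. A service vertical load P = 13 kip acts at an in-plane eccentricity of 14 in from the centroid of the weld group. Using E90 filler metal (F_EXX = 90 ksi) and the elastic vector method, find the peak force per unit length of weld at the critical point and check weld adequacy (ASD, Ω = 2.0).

f_max ≈ 4.79 kip/in; adequate

Total weld length L_w = 16 in. Treat welds as unit-width lines.
Polar moment about centroid: J = 2[d³/12 + d(b/2)²] = 2[8³/12 + 8×2.75²] = 206.3 in³.
Direct shear f_v = P/L_w = 13 / 16 = 0.8125 kip/in (vertical).
Torsion M = P·e = 13 × 14 = 182 kip·in.
Critical point at (x, y) = (2.75, 4) from centroid. f_tx = M·y/J = 3.528 kip/in; f_ty = M·x/J = 2.426 kip/in.
Resultant f_max = √[f_tx² + (f_v + f_ty)²] = √[3.528² + (0.8125 + 2.426)²] = 4.789 kip/in.
Capacity per unit length: r_n/Ω = (1/2.0) × 0.6 × 90 × (0.707 × 0.375) = 7.158 kip/in.
4.789 ≤ 7.158 → adequate.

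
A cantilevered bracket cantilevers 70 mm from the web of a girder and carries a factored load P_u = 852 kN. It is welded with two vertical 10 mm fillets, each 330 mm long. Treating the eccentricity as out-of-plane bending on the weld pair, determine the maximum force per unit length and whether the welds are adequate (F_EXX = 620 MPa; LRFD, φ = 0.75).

f_max ≈ 2090 N/mm; NOT adequate

L_w = 2 × 330 = 660 mm; section modulus (unit throat) S = 2 × L²/6 = 36300 mm².
Direct shear f_v = P/L_w = 852×10³/660 = 1291 N/mm.
Moment M = P × e = 852×10³ × 70 = 59640000 N·mm; bending f_b = M/S = 1643 N/mm.
f_max = √(f_v² + f_b²) = √(1291² + 1643²) = 2089 N/mm.
φr_n = 0.75 × 0.6 × 620 × (0.707 × 10) = 1973 N/mm → NOT adequate.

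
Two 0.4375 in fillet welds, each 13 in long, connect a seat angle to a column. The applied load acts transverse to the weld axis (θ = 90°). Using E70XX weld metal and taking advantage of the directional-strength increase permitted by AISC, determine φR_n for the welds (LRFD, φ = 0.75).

E70XX → F_EXX = 70 ksi.
t_e = 0.707 × 0.4375 = 0.3093 in; A_we = 0.3093 × 26 = 8.042 in².
Directional factor: 1.0 + 0.5 sin^1.5(90°) = 1.5.
F_nw = 0.6 × 70 × 1.5 = 63 ksi.
φR_n = 0.75 × 63 × 8.042 = 380 kips.

φR_n ≈ 380 kips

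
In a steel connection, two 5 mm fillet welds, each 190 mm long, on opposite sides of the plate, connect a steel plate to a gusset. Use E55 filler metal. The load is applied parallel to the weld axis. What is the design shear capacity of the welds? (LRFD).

φR_n ≈ 332 kN

E55XX → F_EXX = 550 MPa.
Effective throat t_e = 0.707 × 5 = 3.535 mm.
Total length L = 380 mm; A_we = 3.535 × 380 = 1343 mm².
F_nw = 0.6 F_EXX = 0.6 × 550 = 330 MPa.
φR_n = 0.75 × 330 × 1343 × 10⁻³ = 332.5 kN.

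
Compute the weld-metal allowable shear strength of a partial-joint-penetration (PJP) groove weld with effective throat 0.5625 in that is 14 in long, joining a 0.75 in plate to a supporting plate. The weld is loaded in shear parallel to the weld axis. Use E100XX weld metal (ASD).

E100XX → F_EXX = 100 ksi.
Effective throat (given) t_e = 0.5625 in.
A_we = 0.5625 × 14 = 7.875 in².
F_nw = 0.6 F_EXX = 60 ksi.
R_n/Ω = (60 × 7.875) / 2.0 = 236.2 kips.

R_n/Ω ≈ 236 kips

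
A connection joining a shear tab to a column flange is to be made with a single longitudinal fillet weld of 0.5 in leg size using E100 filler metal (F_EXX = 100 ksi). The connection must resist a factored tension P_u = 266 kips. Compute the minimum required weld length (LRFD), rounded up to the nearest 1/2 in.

Throat t_e = 0.707 × 0.5 = 0.3535 in.
φr_n = 0.75 × 0.6 × 100 × 0.3535 = 15.91 kips/in.
L_req = P_u / φr_n = 266 / 15.91 = 16.72 in total.
Round up → use L = 17 in.

L = 17 in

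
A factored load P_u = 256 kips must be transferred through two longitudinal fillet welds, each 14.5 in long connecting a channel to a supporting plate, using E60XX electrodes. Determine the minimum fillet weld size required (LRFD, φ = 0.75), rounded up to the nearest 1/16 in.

E60XX → F_EXX = 60 ksi.
Total weld length L = 29 in.
Required throat t_e = P_u / (φ × 0.6 F_EXX × L) = 256 / (0.75 × 0.6 × 60 × 29) = 0.3269 in.
Required leg w = t_e / 0.707 = 0.4624 in → use 1/2 in.

w = 1/2 in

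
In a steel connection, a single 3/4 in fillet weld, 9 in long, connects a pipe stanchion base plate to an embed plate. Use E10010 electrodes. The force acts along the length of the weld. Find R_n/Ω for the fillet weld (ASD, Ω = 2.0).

E100XX → F_EXX = 100 ksi.
Effective throat t_e = 0.707 × 0.75 = 0.5302 in.
Total length L = 9 in; A_we = 0.5302 × 9 = 4.772 in².
F_nw = 0.6 F_EXX = 0.6 × 100 = 60 ksi.
R_n = 60 × 4.772 = 286.3 kips; R_n/Ω = 286.3/2.0 = 143.2 kips.

R_n/Ω ≈ 143 kips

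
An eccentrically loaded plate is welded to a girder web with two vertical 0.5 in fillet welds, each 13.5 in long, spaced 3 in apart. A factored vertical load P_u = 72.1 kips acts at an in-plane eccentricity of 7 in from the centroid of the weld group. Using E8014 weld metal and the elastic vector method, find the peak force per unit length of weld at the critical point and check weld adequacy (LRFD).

f_max ≈ 8.41 kip/in; adequate

E80XX → F_EXX = 80 ksi.
Total weld length L_w = 27 in. Treat welds as unit-width lines.
Polar moment about centroid: J = 2[d³/12 + d(b/2)²] = 2[13.5³/12 + 13.5×1.5²] = 470.8 in³.
Direct shear f_v = P/L_w = 72.1 / 27 = 2.67 kip/in (vertical).
Torsion M = P·e = 72.1 × 7 = 504.7 kip·in.
Critical point at (x, y) = (1.5, 6.75) from centroid. f_tx = M·y/J = 7.236 kip/in; f_ty = M·x/J = 1.608 kip/in.
Resultant f_max = √[f_tx² + (f_v + f_ty)²] = √[7.236² + (2.67 + 1.608)²] = 8.406 kip/in.
Capacity per unit length: φr_n = 0.75 × 0.6 × 80 × (0.707 × 0.5) = 12.73 kip/in.
8.406 ≤ 12.73 → adequate.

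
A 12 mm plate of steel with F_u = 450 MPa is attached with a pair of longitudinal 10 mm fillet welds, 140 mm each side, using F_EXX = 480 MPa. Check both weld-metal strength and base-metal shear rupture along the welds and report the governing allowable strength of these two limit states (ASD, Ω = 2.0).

R_n/Ω ≈ 285 kN (weld metal governs)

t_e = 0.707 × 10 = 7.07 mm; L = 280 mm.
Weld metal: R_n/Ω = (1/2.0) × 0.6 × 480 × 7.07 × 280 × 10⁻³ = 285.1 kN.
Base metal (shear rupture): R_n/Ω = (1/2.0) × 0.6 × 450 × 12 × 280 × 10⁻³ = 453.6 kN.
Governing: weld metal.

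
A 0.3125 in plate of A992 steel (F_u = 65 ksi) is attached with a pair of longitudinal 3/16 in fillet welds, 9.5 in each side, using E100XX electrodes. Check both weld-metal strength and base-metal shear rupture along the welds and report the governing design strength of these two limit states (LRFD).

φR_n ≈ 113 kips (weld metal governs)

E100XX → F_EXX = 100 ksi.
t_e = 0.707 × 0.1875 = 0.1326 in; L = 19 in.
Weld metal: φR_n = 0.75 × 0.6 × 100 × 0.1326 × 19 = 113.3 kips.
Base metal (shear rupture): φR_n = 0.75 × 0.6 × 65 × 0.3125 × 19 = 173.7 kips.
Governing: weld metal.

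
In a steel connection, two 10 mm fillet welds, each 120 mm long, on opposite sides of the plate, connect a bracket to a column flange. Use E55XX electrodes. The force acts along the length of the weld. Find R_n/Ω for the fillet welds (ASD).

R_n/Ω ≈ 280 kN

E55XX → F_EXX = 550 MPa.
Effective throat t_e = 0.707 × 10 = 7.07 mm.
Total length L = 240 mm; A_we = 7.07 × 240 = 1697 mm².
F_nw = 0.6 F_EXX = 0.6 × 550 = 330 MPa.
R_n = 330 × 1697 × 10⁻³ = 559.9 kN; R_n/Ω = 559.9/2.0 = 280 kN.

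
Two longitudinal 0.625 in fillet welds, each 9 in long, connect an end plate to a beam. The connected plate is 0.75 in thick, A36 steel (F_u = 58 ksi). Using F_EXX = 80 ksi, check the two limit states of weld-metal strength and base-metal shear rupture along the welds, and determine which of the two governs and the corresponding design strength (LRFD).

t_e = 0.707 × 0.625 = 0.4419 in; L = 18 in.
Weld metal: φR_n = 0.75 × 0.6 × 80 × 0.4419 × 18 = 286.3 kips.
Base metal (shear rupture): φR_n = 0.75 × 0.6 × 58 × 0.75 × 18 = 352.3 kips.
Governing: weld metal.

φR_n ≈ 286 kips (weld metal governs)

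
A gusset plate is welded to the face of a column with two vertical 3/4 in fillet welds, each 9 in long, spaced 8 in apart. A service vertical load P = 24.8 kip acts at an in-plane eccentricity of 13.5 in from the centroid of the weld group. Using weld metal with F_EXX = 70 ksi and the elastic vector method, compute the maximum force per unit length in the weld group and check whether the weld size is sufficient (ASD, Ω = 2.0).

Total weld length L_w = 18 in. Treat welds as unit-width lines.
Polar moment about centroid: J = 2[d³/12 + d(b/2)²] = 2[9³/12 + 9×4²] = 409.5 in³.
Direct shear f_v = P/L_w = 24.8 / 18 = 1.378 kip/in (vertical).
Torsion M = P·e = 24.8 × 13.5 = 334.8 kip·in.
Critical point at (x, y) = (4, 4.5) from centroid. f_tx = M·y/J = 3.679 kip/in; f_ty = M·x/J = 3.27 kip/in.
Resultant f_max = √[f_tx² + (f_v + f_ty)²] = √[3.679² + (1.378 + 3.27)²] = 5.928 kip/in.
Capacity per unit length: r_n/Ω = (1/2.0) × 0.6 × 70 × (0.707 × 0.75) = 11.14 kip/in.
5.928 ≤ 11.14 → adequate.

f_max ≈ 5.93 kip/in; adequate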